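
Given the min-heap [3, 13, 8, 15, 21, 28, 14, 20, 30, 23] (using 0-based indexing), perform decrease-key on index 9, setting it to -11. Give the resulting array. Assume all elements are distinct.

[-11, 3, 8, 15, 13, 28, 14, 20, 30, 21]

set index 9 from 23 to -11 → [3, 13, 8, 15, 21, 28, 14, 20, 30, -11]
-11 < parent 21 at index 4, swap → [3, 13, 8, 15, -11, 28, 14, 20, 30, 21]
-11 < parent 13 at index 1, swap → [3, -11, 8, 15, 13, 28, 14, 20, 30, 21]
-11 < parent 3 at index 0, swap → [-11, 3, 8, 15, 13, 28, 14, 20, 30, 21]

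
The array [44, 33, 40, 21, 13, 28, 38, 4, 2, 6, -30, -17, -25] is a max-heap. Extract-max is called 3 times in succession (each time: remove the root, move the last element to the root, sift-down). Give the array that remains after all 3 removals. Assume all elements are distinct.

[33, 21, 28, 4, 13, -17, -25, -30, 2, 6]

extract-max #1 returns 44:
  remove root 44; move last element -25 to root → [-25, 33, 40, 21, 13, 28, 38, 4, 2, 6, -30, -17]
  -25 vs larger child 40 at index 2, swap → [40, 33, -25, 21, 13, 28, 38, 4, 2, 6, -30, -17]
  -25 vs larger child 38 at index 6, swap → [40, 33, 38, 21, 13, 28, -25, 4, 2, 6, -30, -17]
extract-max #2 returns 40:
  remove root 40; move last element -17 to root → [-17, 33, 38, 21, 13, 28, -25, 4, 2, 6, -30]
  -17 vs larger child 38 at index 2, swap → [38, 33, -17, 21, 13, 28, -25, 4, 2, 6, -30]
  -17 vs larger child 28 at index 5, swap → [38, 33, 28, 21, 13, -17, -25, 4, 2, 6, -30]
extract-max #3 returns 38:
  remove root 38; move last element -30 to root → [-30, 33, 28, 21, 13, -17, -25, 4, 2, 6]
  -30 vs larger child 33 at index 1, swap → [33, -30, 28, 21, 13, -17, -25, 4, 2, 6]
  -30 vs larger child 21 at index 3, swap → [33, 21, 28, -30, 13, -17, -25, 4, 2, 6]
  -30 vs larger child 4 at index 7, swap → [33, 21, 28, 4, 13, -17, -25, -30, 2, 6]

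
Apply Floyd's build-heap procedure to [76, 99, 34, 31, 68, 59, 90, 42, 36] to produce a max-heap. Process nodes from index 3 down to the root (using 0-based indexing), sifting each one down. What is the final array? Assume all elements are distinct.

sift down from index 3:
  31 vs larger child 42 at index 7, swap → [76, 99, 34, 42, 68, 59, 90, 31, 36]
sift down from index 2:
  34 vs larger child 90 at index 6, swap → [76, 99, 90, 42, 68, 59, 34, 31, 36]
sift down from index 1: already satisfies heap property
sift down from index 0:
  76 vs larger child 99 at index 1, swap → [99, 76, 90, 42, 68, 59, 34, 31, 36]

[99, 76, 90, 42, 68, 59, 34, 31, 36]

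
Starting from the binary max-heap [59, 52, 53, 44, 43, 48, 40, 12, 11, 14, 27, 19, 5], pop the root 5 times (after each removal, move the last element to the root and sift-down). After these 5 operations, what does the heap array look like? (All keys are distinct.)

[43, 14, 40, 12, 11, 19, 27, 5]

extract-max #1 returns 59:
  remove root 59; move last element 5 to root → [5, 52, 53, 44, 43, 48, 40, 12, 11, 14, 27, 19]
  5 vs larger child 53 at index 2, swap → [53, 52, 5, 44, 43, 48, 40, 12, 11, 14, 27, 19]
  5 vs larger child 48 at index 5, swap → [53, 52, 48, 44, 43, 5, 40, 12, 11, 14, 27, 19]
  5 vs only child 19 at index 11, swap → [53, 52, 48, 44, 43, 19, 40, 12, 11, 14, 27, 5]
extract-max #2 returns 53:
  remove root 53; move last element 5 to root → [5, 52, 48, 44, 43, 19, 40, 12, 11, 14, 27]
  5 vs larger child 52 at index 1, swap → [52, 5, 48, 44, 43, 19, 40, 12, 11, 14, 27]
  5 vs larger child 44 at index 3, swap → [52, 44, 48, 5, 43, 19, 40, 12, 11, 14, 27]
  5 vs larger child 12 at index 7, swap → [52, 44, 48, 12, 43, 19, 40, 5, 11, 14, 27]
extract-max #3 returns 52:
  remove root 52; move last element 27 to root → [27, 44, 48, 12, 43, 19, 40, 5, 11, 14]
  27 vs larger child 48 at index 2, swap → [48, 44, 27, 12, 43, 19, 40, 5, 11, 14]
  27 vs larger child 40 at index 6, swap → [48, 44, 40, 12, 43, 19, 27, 5, 11, 14]
extract-max #4 returns 48:
  remove root 48; move last element 14 to root → [14, 44, 40, 12, 43, 19, 27, 5, 11]
  14 vs larger child 44 at index 1, swap → [44, 14, 40, 12, 43, 19, 27, 5, 11]
  14 vs larger child 43 at index 4, swap → [44, 43, 40, 12, 14, 19, 27, 5, 11]
extract-max #5 returns 44:
  remove root 44; move last element 11 to root → [11, 43, 40, 12, 14, 19, 27, 5]
  11 vs larger child 43 at index 1, swap → [43, 11, 40, 12, 14, 19, 27, 5]
  11 vs larger child 14 at index 4, swap → [43, 14, 40, 12, 11, 19, 27, 5]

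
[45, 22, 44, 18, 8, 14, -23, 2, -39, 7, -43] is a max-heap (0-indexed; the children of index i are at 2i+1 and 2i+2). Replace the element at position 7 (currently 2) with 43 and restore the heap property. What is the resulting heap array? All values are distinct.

set index 7 from 2 to 43 → [45, 22, 44, 18, 8, 14, -23, 43, -39, 7, -43]
43 > parent 18 at index 3, swap → [45, 22, 44, 43, 8, 14, -23, 18, -39, 7, -43]
43 > parent 22 at index 1, swap → [45, 43, 44, 22, 8, 14, -23, 18, -39, 7, -43]

[45, 43, 44, 22, 8, 14, -23, 18, -39, 7, -43]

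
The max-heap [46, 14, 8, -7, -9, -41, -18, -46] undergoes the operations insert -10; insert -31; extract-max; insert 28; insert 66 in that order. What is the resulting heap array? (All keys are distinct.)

[66, 28, 8, -10, 14, -41, -18, -46, -31, -9, -7]

insert -10:
  append -10 at index 8 → [46, 14, 8, -7, -9, -41, -18, -46, -10] (no swap needed)
insert -31:
  append -31 at index 9 → [46, 14, 8, -7, -9, -41, -18, -46, -10, -31] (no swap needed)
extract-max → returns 46:
  remove root 46; move last element -31 to root → [-31, 14, 8, -7, -9, -41, -18, -46, -10]
  -31 vs larger child 14 at index 1, swap → [14, -31, 8, -7, -9, -41, -18, -46, -10]
  -31 vs larger child -7 at index 3, swap → [14, -7, 8, -31, -9, -41, -18, -46, -10]
  -31 vs larger child -10 at index 8, swap → [14, -7, 8, -10, -9, -41, -18, -46, -31]
insert 28:
  append 28 at index 9 → [14, -7, 8, -10, -9, -41, -18, -46, -31, 28]
  28 > parent -9 at index 4, swap → [14, -7, 8, -10, 28, -41, -18, -46, -31, -9]
  28 > parent -7 at index 1, swap → [14, 28, 8, -10, -7, -41, -18, -46, -31, -9]
  28 > parent 14 at index 0, swap → [28, 14, 8, -10, -7, -41, -18, -46, -31, -9]
insert 66:
  append 66 at index 10 → [28, 14, 8, -10, -7, -41, -18, -46, -31, -9, 66]
  66 > parent -7 at index 4, swap → [28, 14, 8, -10, 66, -41, -18, -46, -31, -9, -7]
  66 > parent 14 at index 1, swap → [28, 66, 8, -10, 14, -41, -18, -46, -31, -9, -7]
  66 > parent 28 at index 0, swap → [66, 28, 8, -10, 14, -41, -18, -46, -31, -9, -7]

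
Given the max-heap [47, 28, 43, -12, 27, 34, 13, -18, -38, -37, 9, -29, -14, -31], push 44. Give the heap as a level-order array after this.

[47, 28, 44, -12, 27, 34, 43, -18, -38, -37, 9, -29, -14, -31, 13]

append 44 at index 14 → [47, 28, 43, -12, 27, 34, 13, -18, -38, -37, 9, -29, -14, -31, 44]
44 > parent 13 at index 6, swap → [47, 28, 43, -12, 27, 34, 44, -18, -38, -37, 9, -29, -14, -31, 13]
44 > parent 43 at index 2, swap → [47, 28, 44, -12, 27, 34, 43, -18, -38, -37, 9, -29, -14, -31, 13]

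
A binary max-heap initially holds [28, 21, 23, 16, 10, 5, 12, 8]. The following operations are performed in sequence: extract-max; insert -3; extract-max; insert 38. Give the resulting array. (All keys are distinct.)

[38, 21, 12, 16, 10, 5, 8, -3]

extract-max → returns 28:
  remove root 28; move last element 8 to root → [8, 21, 23, 16, 10, 5, 12]
  8 vs larger child 23 at index 2, swap → [23, 21, 8, 16, 10, 5, 12]
  8 vs larger child 12 at index 6, swap → [23, 21, 12, 16, 10, 5, 8]
insert -3:
  append -3 at index 7 → [23, 21, 12, 16, 10, 5, 8, -3] (no swap needed)
extract-max → returns 23:
  remove root 23; move last element -3 to root → [-3, 21, 12, 16, 10, 5, 8]
  -3 vs larger child 21 at index 1, swap → [21, -3, 12, 16, 10, 5, 8]
  -3 vs larger child 16 at index 3, swap → [21, 16, 12, -3, 10, 5, 8]
insert 38:
  append 38 at index 7 → [21, 16, 12, -3, 10, 5, 8, 38]
  38 > parent -3 at index 3, swap → [21, 16, 12, 38, 10, 5, 8, -3]
  38 > parent 16 at index 1, swap → [21, 38, 12, 16, 10, 5, 8, -3]
  38 > parent 21 at index 0, swap → [38, 21, 12, 16, 10, 5, 8, -3]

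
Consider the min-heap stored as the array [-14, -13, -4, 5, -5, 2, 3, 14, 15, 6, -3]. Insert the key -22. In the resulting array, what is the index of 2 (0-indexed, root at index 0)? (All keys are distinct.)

append -22 at index 11 → [-14, -13, -4, 5, -5, 2, 3, 14, 15, 6, -3, -22]
-22 < parent 2 at index 5, swap → [-14, -13, -4, 5, -5, -22, 3, 14, 15, 6, -3, 2]
-22 < parent -4 at index 2, swap → [-14, -13, -22, 5, -5, -4, 3, 14, 15, 6, -3, 2]
-22 < parent -14 at index 0, swap → [-22, -13, -14, 5, -5, -4, 3, 14, 15, 6, -3, 2]
resulting array: [-22, -13, -14, 5, -5, -4, 3, 14, 15, 6, -3, 2]

11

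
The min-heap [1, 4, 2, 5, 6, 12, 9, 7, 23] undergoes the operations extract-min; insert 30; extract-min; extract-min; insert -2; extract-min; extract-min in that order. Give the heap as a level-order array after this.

extract-min → returns 1:
  remove root 1; move last element 23 to root → [23, 4, 2, 5, 6, 12, 9, 7]
  23 vs smaller child 2 at index 2, swap → [2, 4, 23, 5, 6, 12, 9, 7]
  23 vs smaller child 9 at index 6, swap → [2, 4, 9, 5, 6, 12, 23, 7]
insert 30:
  append 30 at index 8 → [2, 4, 9, 5, 6, 12, 23, 7, 30] (no swap needed)
extract-min → returns 2:
  remove root 2; move last element 30 to root → [30, 4, 9, 5, 6, 12, 23, 7]
  30 vs smaller child 4 at index 1, swap → [4, 30, 9, 5, 6, 12, 23, 7]
  30 vs smaller child 5 at index 3, swap → [4, 5, 9, 30, 6, 12, 23, 7]
  30 vs only child 7 at index 7, swap → [4, 5, 9, 7, 6, 12, 23, 30]
extract-min → returns 4:
  remove root 4; move last element 30 to root → [30, 5, 9, 7, 6, 12, 23]
  30 vs smaller child 5 at index 1, swap → [5, 30, 9, 7, 6, 12, 23]
  30 vs smaller child 6 at index 4, swap → [5, 6, 9, 7, 30, 12, 23]
insert -2:
  append -2 at index 7 → [5, 6, 9, 7, 30, 12, 23, -2]
  -2 < parent 7 at index 3, swap → [5, 6, 9, -2, 30, 12, 23, 7]
  -2 < parent 6 at index 1, swap → [5, -2, 9, 6, 30, 12, 23, 7]
  -2 < parent 5 at index 0, swap → [-2, 5, 9, 6, 30, 12, 23, 7]
extract-min → returns -2:
  remove root -2; move last element 7 to root → [7, 5, 9, 6, 30, 12, 23]
  7 vs smaller child 5 at index 1, swap → [5, 7, 9, 6, 30, 12, 23]
  7 vs smaller child 6 at index 3, swap → [5, 6, 9, 7, 30, 12, 23]
extract-min → returns 5:
  remove root 5; move last element 23 to root → [23, 6, 9, 7, 30, 12]
  23 vs smaller child 6 at index 1, swap → [6, 23, 9, 7, 30, 12]
  23 vs smaller child 7 at index 3, swap → [6, 7, 9, 23, 30, 12]

[6, 7, 9, 23, 30, 12]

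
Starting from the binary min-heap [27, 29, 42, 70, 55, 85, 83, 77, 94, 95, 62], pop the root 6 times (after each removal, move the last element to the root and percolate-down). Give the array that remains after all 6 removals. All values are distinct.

extract-min #1 returns 27:
  remove root 27; move last element 62 to root → [62, 29, 42, 70, 55, 85, 83, 77, 94, 95]
  62 vs smaller child 29 at index 1, swap → [29, 62, 42, 70, 55, 85, 83, 77, 94, 95]
  62 vs smaller child 55 at index 4, swap → [29, 55, 42, 70, 62, 85, 83, 77, 94, 95]
extract-min #2 returns 29:
  remove root 29; move last element 95 to root → [95, 55, 42, 70, 62, 85, 83, 77, 94]
  95 vs smaller child 42 at index 2, swap → [42, 55, 95, 70, 62, 85, 83, 77, 94]
  95 vs smaller child 83 at index 6, swap → [42, 55, 83, 70, 62, 85, 95, 77, 94]
extract-min #3 returns 42:
  remove root 42; move last element 94 to root → [94, 55, 83, 70, 62, 85, 95, 77]
  94 vs smaller child 55 at index 1, swap → [55, 94, 83, 70, 62, 85, 95, 77]
  94 vs smaller child 62 at index 4, swap → [55, 62, 83, 70, 94, 85, 95, 77]
extract-min #4 returns 55:
  remove root 55; move last element 77 to root → [77, 62, 83, 70, 94, 85, 95]
  77 vs smaller child 62 at index 1, swap → [62, 77, 83, 70, 94, 85, 95]
  77 vs smaller child 70 at index 3, swap → [62, 70, 83, 77, 94, 85, 95]
extract-min #5 returns 62:
  remove root 62; move last element 95 to root → [95, 70, 83, 77, 94, 85]
  95 vs smaller child 70 at index 1, swap → [70, 95, 83, 77, 94, 85]
  95 vs smaller child 77 at index 3, swap → [70, 77, 83, 95, 94, 85]
extract-min #6 returns 70:
  remove root 70; move last element 85 to root → [85, 77, 83, 95, 94]
  85 vs smaller child 77 at index 1, swap → [77, 85, 83, 95, 94]

[77, 85, 83, 95, 94]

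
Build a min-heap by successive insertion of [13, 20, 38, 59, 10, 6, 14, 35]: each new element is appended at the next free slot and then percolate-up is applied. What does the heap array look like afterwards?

[6, 13, 10, 35, 20, 38, 14, 59]

Insert 13:
  append 13 at index 0 → [13] (no swap needed)
Insert 20:
  append 20 at index 1 → [13, 20] (no swap needed)
Insert 38:
  append 38 at index 2 → [13, 20, 38] (no swap needed)
Insert 59:
  append 59 at index 3 → [13, 20, 38, 59] (no swap needed)
Insert 10:
  append 10 at index 4 → [13, 20, 38, 59, 10]
  10 < parent 20 at index 1, swap → [13, 10, 38, 59, 20]
  10 < parent 13 at index 0, swap → [10, 13, 38, 59, 20]
Insert 6:
  append 6 at index 5 → [10, 13, 38, 59, 20, 6]
  6 < parent 38 at index 2, swap → [10, 13, 6, 59, 20, 38]
  6 < parent 10 at index 0, swap → [6, 13, 10, 59, 20, 38]
Insert 14:
  append 14 at index 6 → [6, 13, 10, 59, 20, 38, 14] (no swap needed)
Insert 35:
  append 35 at index 7 → [6, 13, 10, 59, 20, 38, 14, 35]
  35 < parent 59 at index 3, swap → [6, 13, 10, 35, 20, 38, 14, 59]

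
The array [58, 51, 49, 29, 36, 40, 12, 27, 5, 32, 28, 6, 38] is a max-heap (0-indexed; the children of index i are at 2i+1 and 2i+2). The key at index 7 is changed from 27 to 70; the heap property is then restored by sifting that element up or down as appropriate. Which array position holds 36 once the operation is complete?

4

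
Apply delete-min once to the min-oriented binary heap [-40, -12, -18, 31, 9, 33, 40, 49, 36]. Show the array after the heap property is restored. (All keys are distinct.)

remove root -40; move last element 36 to root → [36, -12, -18, 31, 9, 33, 40, 49]
36 vs smaller child -18 at index 2, swap → [-18, -12, 36, 31, 9, 33, 40, 49]
36 vs smaller child 33 at index 5, swap → [-18, -12, 33, 31, 9, 36, 40, 49]

[-18, -12, 33, 31, 9, 36, 40, 49]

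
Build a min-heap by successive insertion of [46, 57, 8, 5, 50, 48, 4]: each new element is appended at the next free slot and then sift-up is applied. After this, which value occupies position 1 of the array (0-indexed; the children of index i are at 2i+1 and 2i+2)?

8

Insert 46:
  append 46 at index 0 → [46] (no swap needed)
Insert 57:
  append 57 at index 1 → [46, 57] (no swap needed)
Insert 8:
  append 8 at index 2 → [46, 57, 8]
  8 < parent 46 at index 0, swap → [8, 57, 46]
Insert 5:
  append 5 at index 3 → [8, 57, 46, 5]
  5 < parent 57 at index 1, swap → [8, 5, 46, 57]
  5 < parent 8 at index 0, swap → [5, 8, 46, 57]
Insert 50:
  append 50 at index 4 → [5, 8, 46, 57, 50] (no swap needed)
Insert 48:
  append 48 at index 5 → [5, 8, 46, 57, 50, 48] (no swap needed)
Insert 4:
  append 4 at index 6 → [5, 8, 46, 57, 50, 48, 4]
  4 < parent 46 at index 2, swap → [5, 8, 4, 57, 50, 48, 46]
  4 < parent 5 at index 0, swap → [4, 8, 5, 57, 50, 48, 46]
resulting array: [4, 8, 5, 57, 50, 48, 46]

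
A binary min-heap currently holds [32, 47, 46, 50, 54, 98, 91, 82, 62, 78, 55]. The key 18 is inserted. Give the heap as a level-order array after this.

append 18 at index 11 → [32, 47, 46, 50, 54, 98, 91, 82, 62, 78, 55, 18]
18 < parent 98 at index 5, swap → [32, 47, 46, 50, 54, 18, 91, 82, 62, 78, 55, 98]
18 < parent 46 at index 2, swap → [32, 47, 18, 50, 54, 46, 91, 82, 62, 78, 55, 98]
18 < parent 32 at index 0, swap → [18, 47, 32, 50, 54, 46, 91, 82, 62, 78, 55, 98]

[18, 47, 32, 50, 54, 46, 91, 82, 62, 78, 55, 98]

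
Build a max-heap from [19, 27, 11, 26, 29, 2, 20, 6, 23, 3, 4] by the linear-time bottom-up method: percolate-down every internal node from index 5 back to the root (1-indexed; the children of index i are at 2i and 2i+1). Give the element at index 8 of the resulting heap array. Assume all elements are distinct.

sift down from index 5: already satisfies heap property
sift down from index 4: already satisfies heap property
sift down from index 3:
  11 vs larger child 20 at index 7, swap → [19, 27, 20, 26, 29, 2, 11, 6, 23, 3, 4]
sift down from index 2:
  27 vs larger child 29 at index 5, swap → [19, 29, 20, 26, 27, 2, 11, 6, 23, 3, 4]
sift down from index 1:
  19 vs larger child 29 at index 2, swap → [29, 19, 20, 26, 27, 2, 11, 6, 23, 3, 4]
  19 vs larger child 27 at index 5, swap → [29, 27, 20, 26, 19, 2, 11, 6, 23, 3, 4]
resulting array: [29, 27, 20, 26, 19, 2, 11, 6, 23, 3, 4]

6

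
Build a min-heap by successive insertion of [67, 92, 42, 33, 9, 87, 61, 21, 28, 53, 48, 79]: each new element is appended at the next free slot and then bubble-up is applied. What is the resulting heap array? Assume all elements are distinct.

[9, 21, 61, 28, 42, 79, 67, 92, 33, 53, 48, 87]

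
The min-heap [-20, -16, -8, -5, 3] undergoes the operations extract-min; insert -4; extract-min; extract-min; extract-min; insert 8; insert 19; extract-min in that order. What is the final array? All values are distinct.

extract-min → returns -20:
  remove root -20; move last element 3 to root → [3, -16, -8, -5]
  3 vs smaller child -16 at index 1, swap → [-16, 3, -8, -5]
  3 vs only child -5 at index 3, swap → [-16, -5, -8, 3]
insert -4:
  append -4 at index 4 → [-16, -5, -8, 3, -4] (no swap needed)
extract-min → returns -16:
  remove root -16; move last element -4 to root → [-4, -5, -8, 3]
  -4 vs smaller child -8 at index 2, swap → [-8, -5, -4, 3]
extract-min → returns -8:
  remove root -8; move last element 3 to root → [3, -5, -4]
  3 vs smaller child -5 at index 1, swap → [-5, 3, -4]
extract-min → returns -5:
  remove root -5; move last element -4 to root → [-4, 3] (no swap needed)
insert 8:
  append 8 at index 2 → [-4, 3, 8] (no swap needed)
insert 19:
  append 19 at index 3 → [-4, 3, 8, 19] (no swap needed)
extract-min → returns -4:
  remove root -4; move last element 19 to root → [19, 3, 8]
  19 vs smaller child 3 at index 1, swap → [3, 19, 8]

[3, 19, 8]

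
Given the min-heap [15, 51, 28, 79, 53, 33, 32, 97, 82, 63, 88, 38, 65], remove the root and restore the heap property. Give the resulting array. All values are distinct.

remove root 15; move last element 65 to root → [65, 51, 28, 79, 53, 33, 32, 97, 82, 63, 88, 38]
65 vs smaller child 28 at index 2, swap → [28, 51, 65, 79, 53, 33, 32, 97, 82, 63, 88, 38]
65 vs smaller child 32 at index 6, swap → [28, 51, 32, 79, 53, 33, 65, 97, 82, 63, 88, 38]

[28, 51, 32, 79, 53, 33, 65, 97, 82, 63, 88, 38]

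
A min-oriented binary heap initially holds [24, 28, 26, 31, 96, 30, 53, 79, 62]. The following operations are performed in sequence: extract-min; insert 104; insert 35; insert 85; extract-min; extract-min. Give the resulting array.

[30, 31, 53, 79, 35, 62, 96, 85, 104]

extract-min → returns 24:
  remove root 24; move last element 62 to root → [62, 28, 26, 31, 96, 30, 53, 79]
  62 vs smaller child 26 at index 2, swap → [26, 28, 62, 31, 96, 30, 53, 79]
  62 vs smaller child 30 at index 5, swap → [26, 28, 30, 31, 96, 62, 53, 79]
insert 104:
  append 104 at index 8 → [26, 28, 30, 31, 96, 62, 53, 79, 104] (no swap needed)
insert 35:
  append 35 at index 9 → [26, 28, 30, 31, 96, 62, 53, 79, 104, 35]
  35 < parent 96 at index 4, swap → [26, 28, 30, 31, 35, 62, 53, 79, 104, 96]
insert 85:
  append 85 at index 10 → [26, 28, 30, 31, 35, 62, 53, 79, 104, 96, 85] (no swap needed)
extract-min → returns 26:
  remove root 26; move last element 85 to root → [85, 28, 30, 31, 35, 62, 53, 79, 104, 96]
  85 vs smaller child 28 at index 1, swap → [28, 85, 30, 31, 35, 62, 53, 79, 104, 96]
  85 vs smaller child 31 at index 3, swap → [28, 31, 30, 85, 35, 62, 53, 79, 104, 96]
  85 vs smaller child 79 at index 7, swap → [28, 31, 30, 79, 35, 62, 53, 85, 104, 96]
extract-min → returns 28:
  remove root 28; move last element 96 to root → [96, 31, 30, 79, 35, 62, 53, 85, 104]
  96 vs smaller child 30 at index 2, swap → [30, 31, 96, 79, 35, 62, 53, 85, 104]
  96 vs smaller child 53 at index 6, swap → [30, 31, 53, 79, 35, 62, 96, 85, 104]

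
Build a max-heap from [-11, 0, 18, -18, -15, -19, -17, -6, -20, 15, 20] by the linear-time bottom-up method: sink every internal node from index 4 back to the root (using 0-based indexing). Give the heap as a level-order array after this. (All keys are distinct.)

[20, 15, 18, -6, 0, -19, -17, -18, -20, -11, -15]

sift down from index 4:
  -15 vs larger child 20 at index 10, swap → [-11, 0, 18, -18, 20, -19, -17, -6, -20, 15, -15]
sift down from index 3:
  -18 vs larger child -6 at index 7, swap → [-11, 0, 18, -6, 20, -19, -17, -18, -20, 15, -15]
sift down from index 2: already satisfies heap property
sift down from index 1:
  0 vs larger child 20 at index 4, swap → [-11, 20, 18, -6, 0, -19, -17, -18, -20, 15, -15]
  0 vs larger child 15 at index 9, swap → [-11, 20, 18, -6, 15, -19, -17, -18, -20, 0, -15]
sift down from index 0:
  -11 vs larger child 20 at index 1, swap → [20, -11, 18, -6, 15, -19, -17, -18, -20, 0, -15]
  -11 vs larger child 15 at index 4, swap → [20, 15, 18, -6, -11, -19, -17, -18, -20, 0, -15]
  -11 vs larger child 0 at index 9, swap → [20, 15, 18, -6, 0, -19, -17, -18, -20, -11, -15]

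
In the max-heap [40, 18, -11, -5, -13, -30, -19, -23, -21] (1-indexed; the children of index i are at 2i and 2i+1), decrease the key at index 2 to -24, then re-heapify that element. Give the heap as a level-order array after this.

[40, -5, -11, -21, -13, -30, -19, -23, -24]

set index 2 from 18 to -24 → [40, -24, -11, -5, -13, -30, -19, -23, -21]
-24 vs larger child -5 at index 4, swap → [40, -5, -11, -24, -13, -30, -19, -23, -21]
-24 vs larger child -21 at index 9, swap → [40, -5, -11, -21, -13, -30, -19, -23, -24]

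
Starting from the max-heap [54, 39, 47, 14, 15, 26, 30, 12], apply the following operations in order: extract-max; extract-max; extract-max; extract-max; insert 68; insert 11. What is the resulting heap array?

[68, 26, 12, 14, 15, 11]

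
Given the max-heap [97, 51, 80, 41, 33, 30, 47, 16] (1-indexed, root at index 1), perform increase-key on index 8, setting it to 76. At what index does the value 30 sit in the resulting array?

6

set index 8 from 16 to 76 → [97, 51, 80, 41, 33, 30, 47, 76]
76 > parent 41 at index 4, swap → [97, 51, 80, 76, 33, 30, 47, 41]
76 > parent 51 at index 2, swap → [97, 76, 80, 51, 33, 30, 47, 41]
resulting array: [97, 76, 80, 51, 33, 30, 47, 41]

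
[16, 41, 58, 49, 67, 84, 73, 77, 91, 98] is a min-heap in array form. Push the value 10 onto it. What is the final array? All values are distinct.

[10, 16, 58, 49, 41, 84, 73, 77, 91, 98, 67]

append 10 at index 10 → [16, 41, 58, 49, 67, 84, 73, 77, 91, 98, 10]
10 < parent 67 at index 4, swap → [16, 41, 58, 49, 10, 84, 73, 77, 91, 98, 67]
10 < parent 41 at index 1, swap → [16, 10, 58, 49, 41, 84, 73, 77, 91, 98, 67]
10 < parent 16 at index 0, swap → [10, 16, 58, 49, 41, 84, 73, 77, 91, 98, 67]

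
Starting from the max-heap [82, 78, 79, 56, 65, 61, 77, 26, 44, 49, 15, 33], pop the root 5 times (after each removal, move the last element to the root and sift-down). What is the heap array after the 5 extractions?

extract-max #1 returns 82:
  remove root 82; move last element 33 to root → [33, 78, 79, 56, 65, 61, 77, 26, 44, 49, 15]
  33 vs larger child 79 at index 2, swap → [79, 78, 33, 56, 65, 61, 77, 26, 44, 49, 15]
  33 vs larger child 77 at index 6, swap → [79, 78, 77, 56, 65, 61, 33, 26, 44, 49, 15]
extract-max #2 returns 79:
  remove root 79; move last element 15 to root → [15, 78, 77, 56, 65, 61, 33, 26, 44, 49]
  15 vs larger child 78 at index 1, swap → [78, 15, 77, 56, 65, 61, 33, 26, 44, 49]
  15 vs larger child 65 at index 4, swap → [78, 65, 77, 56, 15, 61, 33, 26, 44, 49]
  15 vs only child 49 at index 9, swap → [78, 65, 77, 56, 49, 61, 33, 26, 44, 15]
extract-max #3 returns 78:
  remove root 78; move last element 15 to root → [15, 65, 77, 56, 49, 61, 33, 26, 44]
  15 vs larger child 77 at index 2, swap → [77, 65, 15, 56, 49, 61, 33, 26, 44]
  15 vs larger child 61 at index 5, swap → [77, 65, 61, 56, 49, 15, 33, 26, 44]
extract-max #4 returns 77:
  remove root 77; move last element 44 to root → [44, 65, 61, 56, 49, 15, 33, 26]
  44 vs larger child 65 at index 1, swap → [65, 44, 61, 56, 49, 15, 33, 26]
  44 vs larger child 56 at index 3, swap → [65, 56, 61, 44, 49, 15, 33, 26]
extract-max #5 returns 65:
  remove root 65; move last element 26 to root → [26, 56, 61, 44, 49, 15, 33]
  26 vs larger child 61 at index 2, swap → [61, 56, 26, 44, 49, 15, 33]
  26 vs larger child 33 at index 6, swap → [61, 56, 33, 44, 49, 15, 26]

[61, 56, 33, 44, 49, 15, 26]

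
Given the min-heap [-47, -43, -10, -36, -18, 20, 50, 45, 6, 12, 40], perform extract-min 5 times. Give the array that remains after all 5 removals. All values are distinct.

[6, 12, 20, 40, 50, 45]

extract-min #1 returns -47:
  remove root -47; move last element 40 to root → [40, -43, -10, -36, -18, 20, 50, 45, 6, 12]
  40 vs smaller child -43 at index 1, swap → [-43, 40, -10, -36, -18, 20, 50, 45, 6, 12]
  40 vs smaller child -36 at index 3, swap → [-43, -36, -10, 40, -18, 20, 50, 45, 6, 12]
  40 vs smaller child 6 at index 8, swap → [-43, -36, -10, 6, -18, 20, 50, 45, 40, 12]
extract-min #2 returns -43:
  remove root -43; move last element 12 to root → [12, -36, -10, 6, -18, 20, 50, 45, 40]
  12 vs smaller child -36 at index 1, swap → [-36, 12, -10, 6, -18, 20, 50, 45, 40]
  12 vs smaller child -18 at index 4, swap → [-36, -18, -10, 6, 12, 20, 50, 45, 40]
extract-min #3 returns -36:
  remove root -36; move last element 40 to root → [40, -18, -10, 6, 12, 20, 50, 45]
  40 vs smaller child -18 at index 1, swap → [-18, 40, -10, 6, 12, 20, 50, 45]
  40 vs smaller child 6 at index 3, swap → [-18, 6, -10, 40, 12, 20, 50, 45]
extract-min #4 returns -18:
  remove root -18; move last element 45 to root → [45, 6, -10, 40, 12, 20, 50]
  45 vs smaller child -10 at index 2, swap → [-10, 6, 45, 40, 12, 20, 50]
  45 vs smaller child 20 at index 5, swap → [-10, 6, 20, 40, 12, 45, 50]
extract-min #5 returns -10:
  remove root -10; move last element 50 to root → [50, 6, 20, 40, 12, 45]
  50 vs smaller child 6 at index 1, swap → [6, 50, 20, 40, 12, 45]
  50 vs smaller child 12 at index 4, swap → [6, 12, 20, 40, 50, 45]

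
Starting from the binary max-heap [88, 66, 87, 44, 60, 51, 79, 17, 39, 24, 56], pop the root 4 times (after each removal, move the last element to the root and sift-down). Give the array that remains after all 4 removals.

[60, 44, 56, 17, 39, 51, 24]

extract-max #1 returns 88:
  remove root 88; move last element 56 to root → [56, 66, 87, 44, 60, 51, 79, 17, 39, 24]
  56 vs larger child 87 at index 2, swap → [87, 66, 56, 44, 60, 51, 79, 17, 39, 24]
  56 vs larger child 79 at index 6, swap → [87, 66, 79, 44, 60, 51, 56, 17, 39, 24]
extract-max #2 returns 87:
  remove root 87; move last element 24 to root → [24, 66, 79, 44, 60, 51, 56, 17, 39]
  24 vs larger child 79 at index 2, swap → [79, 66, 24, 44, 60, 51, 56, 17, 39]
  24 vs larger child 56 at index 6, swap → [79, 66, 56, 44, 60, 51, 24, 17, 39]
extract-max #3 returns 79:
  remove root 79; move last element 39 to root → [39, 66, 56, 44, 60, 51, 24, 17]
  39 vs larger child 66 at index 1, swap → [66, 39, 56, 44, 60, 51, 24, 17]
  39 vs larger child 60 at index 4, swap → [66, 60, 56, 44, 39, 51, 24, 17]
extract-max #4 returns 66:
  remove root 66; move last element 17 to root → [17, 60, 56, 44, 39, 51, 24]
  17 vs larger child 60 at index 1, swap → [60, 17, 56, 44, 39, 51, 24]
  17 vs larger child 44 at index 3, swap → [60, 44, 56, 17, 39, 51, 24]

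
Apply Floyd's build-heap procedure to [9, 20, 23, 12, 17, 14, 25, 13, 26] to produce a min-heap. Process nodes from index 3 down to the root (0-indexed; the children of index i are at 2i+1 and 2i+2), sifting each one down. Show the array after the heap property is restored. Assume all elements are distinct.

[9, 12, 14, 13, 17, 23, 25, 20, 26]

sift down from index 3: already satisfies heap property
sift down from index 2:
  23 vs smaller child 14 at index 5, swap → [9, 20, 14, 12, 17, 23, 25, 13, 26]
sift down from index 1:
  20 vs smaller child 12 at index 3, swap → [9, 12, 14, 20, 17, 23, 25, 13, 26]
  20 vs smaller child 13 at index 7, swap → [9, 12, 14, 13, 17, 23, 25, 20, 26]
sift down from index 0: already satisfies heap property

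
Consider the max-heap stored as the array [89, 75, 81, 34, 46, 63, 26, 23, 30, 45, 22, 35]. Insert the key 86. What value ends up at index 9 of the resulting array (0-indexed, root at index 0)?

45

append 86 at index 12 → [89, 75, 81, 34, 46, 63, 26, 23, 30, 45, 22, 35, 86]
86 > parent 63 at index 5, swap → [89, 75, 81, 34, 46, 86, 26, 23, 30, 45, 22, 35, 63]
86 > parent 81 at index 2, swap → [89, 75, 86, 34, 46, 81, 26, 23, 30, 45, 22, 35, 63]
resulting array: [89, 75, 86, 34, 46, 81, 26, 23, 30, 45, 22, 35, 63]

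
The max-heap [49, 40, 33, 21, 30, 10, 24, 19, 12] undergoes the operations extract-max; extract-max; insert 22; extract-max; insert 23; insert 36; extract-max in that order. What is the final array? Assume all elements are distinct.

[30, 23, 24, 22, 12, 10, 19, 21]

extract-max → returns 49:
  remove root 49; move last element 12 to root → [12, 40, 33, 21, 30, 10, 24, 19]
  12 vs larger child 40 at index 1, swap → [40, 12, 33, 21, 30, 10, 24, 19]
  12 vs larger child 30 at index 4, swap → [40, 30, 33, 21, 12, 10, 24, 19]
extract-max → returns 40:
  remove root 40; move last element 19 to root → [19, 30, 33, 21, 12, 10, 24]
  19 vs larger child 33 at index 2, swap → [33, 30, 19, 21, 12, 10, 24]
  19 vs larger child 24 at index 6, swap → [33, 30, 24, 21, 12, 10, 19]
insert 22:
  append 22 at index 7 → [33, 30, 24, 21, 12, 10, 19, 22]
  22 > parent 21 at index 3, swap → [33, 30, 24, 22, 12, 10, 19, 21]
extract-max → returns 33:
  remove root 33; move last element 21 to root → [21, 30, 24, 22, 12, 10, 19]
  21 vs larger child 30 at index 1, swap → [30, 21, 24, 22, 12, 10, 19]
  21 vs larger child 22 at index 3, swap → [30, 22, 24, 21, 12, 10, 19]
insert 23:
  append 23 at index 7 → [30, 22, 24, 21, 12, 10, 19, 23]
  23 > parent 21 at index 3, swap → [30, 22, 24, 23, 12, 10, 19, 21]
  23 > parent 22 at index 1, swap → [30, 23, 24, 22, 12, 10, 19, 21]
insert 36:
  append 36 at index 8 → [30, 23, 24, 22, 12, 10, 19, 21, 36]
  36 > parent 22 at index 3, swap → [30, 23, 24, 36, 12, 10, 19, 21, 22]
  36 > parent 23 at index 1, swap → [30, 36, 24, 23, 12, 10, 19, 21, 22]
  36 > parent 30 at index 0, swap → [36, 30, 24, 23, 12, 10, 19, 21, 22]
extract-max → returns 36:
  remove root 36; move last element 22 to root → [22, 30, 24, 23, 12, 10, 19, 21]
  22 vs larger child 30 at index 1, swap → [30, 22, 24, 23, 12, 10, 19, 21]
  22 vs larger child 23 at index 3, swap → [30, 23, 24, 22, 12, 10, 19, 21]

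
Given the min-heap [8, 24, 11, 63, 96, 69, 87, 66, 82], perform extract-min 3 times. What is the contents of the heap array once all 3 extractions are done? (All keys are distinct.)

[63, 66, 69, 87, 96, 82]

extract-min #1 returns 8:
  remove root 8; move last element 82 to root → [82, 24, 11, 63, 96, 69, 87, 66]
  82 vs smaller child 11 at index 2, swap → [11, 24, 82, 63, 96, 69, 87, 66]
  82 vs smaller child 69 at index 5, swap → [11, 24, 69, 63, 96, 82, 87, 66]
extract-min #2 returns 11:
  remove root 11; move last element 66 to root → [66, 24, 69, 63, 96, 82, 87]
  66 vs smaller child 24 at index 1, swap → [24, 66, 69, 63, 96, 82, 87]
  66 vs smaller child 63 at index 3, swap → [24, 63, 69, 66, 96, 82, 87]
extract-min #3 returns 24:
  remove root 24; move last element 87 to root → [87, 63, 69, 66, 96, 82]
  87 vs smaller child 63 at index 1, swap → [63, 87, 69, 66, 96, 82]
  87 vs smaller child 66 at index 3, swap → [63, 66, 69, 87, 96, 82]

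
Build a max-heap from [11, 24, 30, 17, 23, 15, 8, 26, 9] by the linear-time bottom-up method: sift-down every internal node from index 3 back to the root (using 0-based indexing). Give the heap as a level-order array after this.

[30, 26, 15, 24, 23, 11, 8, 17, 9]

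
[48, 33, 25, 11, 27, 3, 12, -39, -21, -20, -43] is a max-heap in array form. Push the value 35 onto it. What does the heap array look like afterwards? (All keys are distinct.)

[48, 33, 35, 11, 27, 25, 12, -39, -21, -20, -43, 3]

append 35 at index 11 → [48, 33, 25, 11, 27, 3, 12, -39, -21, -20, -43, 35]
35 > parent 3 at index 5, swap → [48, 33, 25, 11, 27, 35, 12, -39, -21, -20, -43, 3]
35 > parent 25 at index 2, swap → [48, 33, 35, 11, 27, 25, 12, -39, -21, -20, -43, 3]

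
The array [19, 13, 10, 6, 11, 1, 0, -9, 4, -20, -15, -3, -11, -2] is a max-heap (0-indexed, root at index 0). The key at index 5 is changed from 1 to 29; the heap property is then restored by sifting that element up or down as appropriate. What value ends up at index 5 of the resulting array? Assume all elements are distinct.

10

set index 5 from 1 to 29 → [19, 13, 10, 6, 11, 29, 0, -9, 4, -20, -15, -3, -11, -2]
29 > parent 10 at index 2, swap → [19, 13, 29, 6, 11, 10, 0, -9, 4, -20, -15, -3, -11, -2]
29 > parent 19 at index 0, swap → [29, 13, 19, 6, 11, 10, 0, -9, 4, -20, -15, -3, -11, -2]
resulting array: [29, 13, 19, 6, 11, 10, 0, -9, 4, -20, -15, -3, -11, -2]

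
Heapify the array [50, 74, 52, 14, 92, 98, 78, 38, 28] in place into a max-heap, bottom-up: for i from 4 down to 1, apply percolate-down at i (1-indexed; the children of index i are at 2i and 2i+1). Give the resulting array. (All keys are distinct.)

[98, 92, 78, 38, 74, 52, 50, 14, 28]

sift down from index 4:
  14 vs larger child 38 at index 8, swap → [50, 74, 52, 38, 92, 98, 78, 14, 28]
sift down from index 3:
  52 vs larger child 98 at index 6, swap → [50, 74, 98, 38, 92, 52, 78, 14, 28]
sift down from index 2:
  74 vs larger child 92 at index 5, swap → [50, 92, 98, 38, 74, 52, 78, 14, 28]
sift down from index 1:
  50 vs larger child 98 at index 3, swap → [98, 92, 50, 38, 74, 52, 78, 14, 28]
  50 vs larger child 78 at index 7, swap → [98, 92, 78, 38, 74, 52, 50, 14, 28]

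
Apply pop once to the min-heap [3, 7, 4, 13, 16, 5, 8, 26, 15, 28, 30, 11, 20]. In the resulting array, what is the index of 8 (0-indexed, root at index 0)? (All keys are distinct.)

6

remove root 3; move last element 20 to root → [20, 7, 4, 13, 16, 5, 8, 26, 15, 28, 30, 11]
20 vs smaller child 4 at index 2, swap → [4, 7, 20, 13, 16, 5, 8, 26, 15, 28, 30, 11]
20 vs smaller child 5 at index 5, swap → [4, 7, 5, 13, 16, 20, 8, 26, 15, 28, 30, 11]
20 vs only child 11 at index 11, swap → [4, 7, 5, 13, 16, 11, 8, 26, 15, 28, 30, 20]
resulting array: [4, 7, 5, 13, 16, 11, 8, 26, 15, 28, 30, 20]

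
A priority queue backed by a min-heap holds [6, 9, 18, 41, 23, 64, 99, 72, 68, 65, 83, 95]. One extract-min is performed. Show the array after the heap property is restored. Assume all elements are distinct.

[9, 23, 18, 41, 65, 64, 99, 72, 68, 95, 83]

remove root 6; move last element 95 to root → [95, 9, 18, 41, 23, 64, 99, 72, 68, 65, 83]
95 vs smaller child 9 at index 1, swap → [9, 95, 18, 41, 23, 64, 99, 72, 68, 65, 83]
95 vs smaller child 23 at index 4, swap → [9, 23, 18, 41, 95, 64, 99, 72, 68, 65, 83]
95 vs smaller child 65 at index 9, swap → [9, 23, 18, 41, 65, 64, 99, 72, 68, 95, 83]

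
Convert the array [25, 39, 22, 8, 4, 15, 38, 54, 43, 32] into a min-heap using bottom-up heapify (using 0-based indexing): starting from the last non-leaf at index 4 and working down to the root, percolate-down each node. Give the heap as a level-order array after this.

[4, 8, 15, 25, 32, 22, 38, 54, 43, 39]

sift down from index 4: already satisfies heap property
sift down from index 3: already satisfies heap property
sift down from index 2:
  22 vs smaller child 15 at index 5, swap → [25, 39, 15, 8, 4, 22, 38, 54, 43, 32]
sift down from index 1:
  39 vs smaller child 4 at index 4, swap → [25, 4, 15, 8, 39, 22, 38, 54, 43, 32]
  39 vs only child 32 at index 9, swap → [25, 4, 15, 8, 32, 22, 38, 54, 43, 39]
sift down from index 0:
  25 vs smaller child 4 at index 1, swap → [4, 25, 15, 8, 32, 22, 38, 54, 43, 39]
  25 vs smaller child 8 at index 3, swap → [4, 8, 15, 25, 32, 22, 38, 54, 43, 39]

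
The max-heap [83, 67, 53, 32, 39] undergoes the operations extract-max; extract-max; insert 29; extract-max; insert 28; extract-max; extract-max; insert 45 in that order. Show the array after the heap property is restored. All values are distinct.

[45, 28, 29]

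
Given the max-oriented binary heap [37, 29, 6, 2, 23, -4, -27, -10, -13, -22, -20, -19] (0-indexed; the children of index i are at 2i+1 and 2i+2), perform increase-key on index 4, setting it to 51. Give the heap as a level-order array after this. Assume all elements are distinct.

set index 4 from 23 to 51 → [37, 29, 6, 2, 51, -4, -27, -10, -13, -22, -20, -19]
51 > parent 29 at index 1, swap → [37, 51, 6, 2, 29, -4, -27, -10, -13, -22, -20, -19]
51 > parent 37 at index 0, swap → [51, 37, 6, 2, 29, -4, -27, -10, -13, -22, -20, -19]

[51, 37, 6, 2, 29, -4, -27, -10, -13, -22, -20, -19]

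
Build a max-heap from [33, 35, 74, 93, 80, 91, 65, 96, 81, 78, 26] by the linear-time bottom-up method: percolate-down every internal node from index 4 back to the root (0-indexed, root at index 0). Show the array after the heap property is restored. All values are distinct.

sift down from index 4: already satisfies heap property
sift down from index 3:
  93 vs larger child 96 at index 7, swap → [33, 35, 74, 96, 80, 91, 65, 93, 81, 78, 26]
sift down from index 2:
  74 vs larger child 91 at index 5, swap → [33, 35, 91, 96, 80, 74, 65, 93, 81, 78, 26]
sift down from index 1:
  35 vs larger child 96 at index 3, swap → [33, 96, 91, 35, 80, 74, 65, 93, 81, 78, 26]
  35 vs larger child 93 at index 7, swap → [33, 96, 91, 93, 80, 74, 65, 35, 81, 78, 26]
sift down from index 0:
  33 vs larger child 96 at index 1, swap → [96, 33, 91, 93, 80, 74, 65, 35, 81, 78, 26]
  33 vs larger child 93 at index 3, swap → [96, 93, 91, 33, 80, 74, 65, 35, 81, 78, 26]
  33 vs larger child 81 at index 8, swap → [96, 93, 91, 81, 80, 74, 65, 35, 33, 78, 26]

[96, 93, 91, 81, 80, 74, 65, 35, 33, 78, 26]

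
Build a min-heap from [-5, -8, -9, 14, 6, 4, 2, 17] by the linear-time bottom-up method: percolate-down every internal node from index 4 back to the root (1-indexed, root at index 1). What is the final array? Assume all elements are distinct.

[-9, -8, -5, 14, 6, 4, 2, 17]

sift down from index 4: already satisfies heap property
sift down from index 3: already satisfies heap property
sift down from index 2: already satisfies heap property
sift down from index 1:
  -5 vs smaller child -9 at index 3, swap → [-9, -8, -5, 14, 6, 4, 2, 17]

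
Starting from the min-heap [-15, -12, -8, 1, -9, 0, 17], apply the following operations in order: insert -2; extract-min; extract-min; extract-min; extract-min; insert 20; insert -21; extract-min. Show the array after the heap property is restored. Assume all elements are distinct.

[-2, 1, 0, 17, 20]

insert -2:
  append -2 at index 7 → [-15, -12, -8, 1, -9, 0, 17, -2]
  -2 < parent 1 at index 3, swap → [-15, -12, -8, -2, -9, 0, 17, 1]
extract-min → returns -15:
  remove root -15; move last element 1 to root → [1, -12, -8, -2, -9, 0, 17]
  1 vs smaller child -12 at index 1, swap → [-12, 1, -8, -2, -9, 0, 17]
  1 vs smaller child -9 at index 4, swap → [-12, -9, -8, -2, 1, 0, 17]
extract-min → returns -12:
  remove root -12; move last element 17 to root → [17, -9, -8, -2, 1, 0]
  17 vs smaller child -9 at index 1, swap → [-9, 17, -8, -2, 1, 0]
  17 vs smaller child -2 at index 3, swap → [-9, -2, -8, 17, 1, 0]
extract-min → returns -9:
  remove root -9; move last element 0 to root → [0, -2, -8, 17, 1]
  0 vs smaller child -8 at index 2, swap → [-8, -2, 0, 17, 1]
extract-min → returns -8:
  remove root -8; move last element 1 to root → [1, -2, 0, 17]
  1 vs smaller child -2 at index 1, swap → [-2, 1, 0, 17]
insert 20:
  append 20 at index 4 → [-2, 1, 0, 17, 20] (no swap needed)
insert -21:
  append -21 at index 5 → [-2, 1, 0, 17, 20, -21]
  -21 < parent 0 at index 2, swap → [-2, 1, -21, 17, 20, 0]
  -21 < parent -2 at index 0, swap → [-21, 1, -2, 17, 20, 0]
extract-min → returns -21:
  remove root -21; move last element 0 to root → [0, 1, -2, 17, 20]
  0 vs smaller child -2 at index 2, swap → [-2, 1, 0, 17, 20]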